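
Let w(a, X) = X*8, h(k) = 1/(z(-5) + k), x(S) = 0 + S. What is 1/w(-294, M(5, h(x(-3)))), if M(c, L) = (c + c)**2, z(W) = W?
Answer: 1/800 ≈ 0.0012500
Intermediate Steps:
x(S) = S
h(k) = 1/(-5 + k)
M(c, L) = 4*c**2 (M(c, L) = (2*c)**2 = 4*c**2)
w(a, X) = 8*X
1/w(-294, M(5, h(x(-3)))) = 1/(8*(4*5**2)) = 1/(8*(4*25)) = 1/(8*100) = 1/800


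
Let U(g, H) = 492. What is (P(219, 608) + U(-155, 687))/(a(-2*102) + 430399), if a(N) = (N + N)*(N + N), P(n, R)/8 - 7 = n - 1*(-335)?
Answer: 4980/596863 ≈ 0.0083436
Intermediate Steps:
P(n, R) = 2736 + 8*n (P(n, R) = 56 + 8*(n - 1*(-335)) = 56 + 8*(n + 335) = 56 + 8*(335 + n) = 56 + (2680 + 8*n) = 2736 + 8*n)
a(N) = 4*N**2 (a(N) = (2*N)*(2*N) = 4*N**2)
(P(219, 608) + U(-155, 687))/(a(-2*102) + 430399) = ((2736 + 8*219) + 492)/(4*(-2*102)**2 + 430399) = ((2736 + 1752) + 492)/(4*(-204)**2 + 430399) = (4488 + 492)/(4*41616 + 430399) = 4980/(166464 + 430399) = 4980/596863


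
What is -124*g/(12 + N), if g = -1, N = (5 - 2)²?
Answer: 124/21 ≈ 5.9048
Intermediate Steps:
N = 9 (N = 3² = 9)
-124*g/(12 + N) = -124*(-1)/(12 + 9) = -124*(-1)/21 = -124*(-1/21) = 124/21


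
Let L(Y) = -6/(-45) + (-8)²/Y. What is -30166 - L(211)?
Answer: -95476772/3165 ≈ -30166.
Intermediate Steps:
L(Y) = 2/15 + 64/Y (L(Y) = -6*(-1/45) + 64/Y = 2/15 + 64/Y)
-30166 - L(211) = -30166 - (2/15 + 64/211) = -30166 - 1*1382/3165 = -30166 - 1382/3165 = -95476772/3165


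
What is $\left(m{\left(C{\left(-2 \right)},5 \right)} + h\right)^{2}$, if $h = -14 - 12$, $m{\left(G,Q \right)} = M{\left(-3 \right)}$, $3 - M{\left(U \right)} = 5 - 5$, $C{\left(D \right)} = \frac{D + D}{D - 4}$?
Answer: $529$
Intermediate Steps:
$C{\left(D \right)} = \frac{2 D}{-4 + D}$
$M{\left(U \right)} = 3$ ($M{\left(U \right)} = 3 - \left(5 - 5\right) = 3 - 0 = 3 + 0 = 3$)
$m{\left(G,Q \right)} = 3$
$h = -26$ ($h = -14 - 12 = -26$)
$\left(m{\left(C{\left(-2 \right)},5 \right)} + h\right)^{2} = \left(3 - 26\right)^{2} = \left(-23\right)^{2} = 529$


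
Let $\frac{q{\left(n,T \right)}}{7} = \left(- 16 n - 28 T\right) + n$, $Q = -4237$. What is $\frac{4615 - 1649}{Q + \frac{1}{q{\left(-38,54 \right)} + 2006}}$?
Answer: $- \frac{13608008}{19439357} \approx -0.70002$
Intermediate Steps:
$q{\left(n,T \right)} = - 196 T - 105 n$ ($q{\left(n,T \right)} = 7 \left(\left(- 16 n - 28 T\right) + n\right) = 7 \left(\left(- 28 T - 16 n\right) + n\right) = 7 \left(- 28 T - 15 n\right) = - 196 T - 105 n$)
$\frac{4615 - 1649}{Q + \frac{1}{q{\left(-38,54 \right)} + 2006}} = \frac{4615 - 1649}{-4237 + \frac{1}{\left(\left(-196\right) 54 - -3990\right) + 2006}} = \frac{2966}{-4237 + \frac{1}{\left(-10584 + 3990\right) + 2006}} = \frac{2966}{-4237 + \frac{1}{-6594 + 2006}} = \frac{2966}{-4237 + \frac{1}{-4588}} = \frac{2966}{-4237 - \frac{1}{4588}} = \frac{2966}{- \frac{19439357}{4588}} = 2966 \left(- \frac{4588}{19439357}\right) = - \frac{13608008}{19439357}$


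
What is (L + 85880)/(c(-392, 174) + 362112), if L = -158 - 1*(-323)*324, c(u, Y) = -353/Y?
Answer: 33125076/63007135 ≈ 0.52573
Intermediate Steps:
L = 104494 (L = -158 + 323*324 = -158 + 104652 = 104494)
(L + 85880)/(c(-392, 174) + 362112) = (104494 + 85880)/(-353/174 + 362112) = 190374/(-353*1/174 + 362112) = 190374/(-353/174 + 362112) = 190374/(63007135/174) = 190374*(174/63007135) = 33125076/63007135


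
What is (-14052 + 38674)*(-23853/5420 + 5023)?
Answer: 334869134977/2710 ≈ 1.2357e+8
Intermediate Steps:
(-14052 + 38674)*(-23853/5420 + 5023) = 24622*(-23853*1/5420 + 5023) = 24622*(-23853/5420 + 5023) = 24622*(27200807/5420) = 334869134977/2710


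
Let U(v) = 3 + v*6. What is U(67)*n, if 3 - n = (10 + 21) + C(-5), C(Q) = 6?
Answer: -13770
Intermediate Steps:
U(v) = 3 + 6*v
n = -34 (n = 3 - ((10 + 21) + 6) = 3 - (31 + 6) = 3 - 1*37 = 3 - 37 = -34)
U(67)*n = (3 + 6*67)*(-34) = (3 + 402)*(-34) = 405*(-34) = -13770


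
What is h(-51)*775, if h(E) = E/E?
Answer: 775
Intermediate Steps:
h(E) = 1
h(-51)*775 = 1*775 = 775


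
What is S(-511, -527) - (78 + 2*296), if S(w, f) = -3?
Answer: -673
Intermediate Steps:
S(-511, -527) - (78 + 2*296) = -3 - (78 + 2*296) = -3 - (78 + 592) = -3 - 1*670 = -3 - 670 = -673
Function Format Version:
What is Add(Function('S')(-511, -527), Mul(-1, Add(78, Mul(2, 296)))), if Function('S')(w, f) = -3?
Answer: -673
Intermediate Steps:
Add(Function('S')(-511, -527), Mul(-1, Add(78, Mul(2, 296)))) = Add(-3, Mul(-1, Add(78, Mul(2, 296)))) = Add(-3, Mul(-1, Add(78, 592))) = Add(-3, Mul(-1, 670)) = Add(-3, -670) = -673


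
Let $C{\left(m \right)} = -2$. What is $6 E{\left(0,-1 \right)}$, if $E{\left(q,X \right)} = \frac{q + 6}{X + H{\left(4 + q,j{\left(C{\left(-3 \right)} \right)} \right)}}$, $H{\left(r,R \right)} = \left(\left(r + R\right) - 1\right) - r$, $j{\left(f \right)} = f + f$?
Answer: $-6$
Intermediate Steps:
$j{\left(f \right)} = 2 f$
$H{\left(r,R \right)} = -1 + R$ ($H{\left(r,R \right)} = \left(\left(R + r\right) - 1\right) - r = \left(-1 + R + r\right) - r = -1 + R$)
$E{\left(q,X \right)} = \frac{6 + q}{-5 + X}$ ($E{\left(q,X \right)} = \frac{q + 6}{X + \left(-1 + 2 \left(-2\right)\right)} = \frac{6 + q}{X - 5} = \frac{6 + q}{-5 + X}$)
$6 E{\left(0,-1 \right)} = 6 \frac{6 + 0}{-5 - 1} = 6 \frac{1}{-6} \cdot 6 = 6 \left(\left(- \frac{1}{6}\right) 6\right) = 6 \left(-1\right) = -6$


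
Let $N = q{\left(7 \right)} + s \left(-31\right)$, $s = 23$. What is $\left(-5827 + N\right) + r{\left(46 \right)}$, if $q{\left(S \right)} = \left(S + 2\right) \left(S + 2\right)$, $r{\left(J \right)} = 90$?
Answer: $-6369$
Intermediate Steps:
$q{\left(S \right)} = \left(2 + S\right)^{2}$ ($q{\left(S \right)} = \left(2 + S\right) \left(2 + S\right) = \left(2 + S\right)^{2}$)
$N = -632$ ($N = \left(2 + 7\right)^{2} + 23 \left(-31\right) = 9^{2} - 713 = 81 - 713 = -632$)
$\left(-5827 + N\right) + r{\left(46 \right)} = \left(-5827 - 632\right) + 90 = -6459 + 90 = -6369$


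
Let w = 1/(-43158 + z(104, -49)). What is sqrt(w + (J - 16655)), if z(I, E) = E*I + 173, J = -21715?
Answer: I*sqrt(88703096913651)/48081 ≈ 195.88*I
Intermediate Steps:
z(I, E) = 173 + E*I
w = -1/48081 (w = 1/(-43158 + (173 - 49*104)) = 1/(-43158 + (173 - 5096)) = 1/(-43158 - 4923) = 1/(-48081) = -1/48081 ≈ -2.0798e-5)
sqrt(w + (J - 16655)) = sqrt(-1/48081 + (-21715 - 16655)) = sqrt(-1/48081 - 38370) = sqrt(-1844867971/48081) = I*sqrt(88703096913651)/48081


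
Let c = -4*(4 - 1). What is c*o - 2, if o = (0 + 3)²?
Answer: -110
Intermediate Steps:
o = 9 (o = 3² = 9)
c = -12 (c = -4*3 = -12)
c*o - 2 = -12*9 - 2 = -108 - 2 = -110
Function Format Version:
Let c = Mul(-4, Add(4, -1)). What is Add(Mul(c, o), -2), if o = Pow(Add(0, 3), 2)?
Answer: -110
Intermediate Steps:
o = 9 (o = Pow(3, 2) = 9)
c = -12 (c = Mul(-4, 3) = -12)
Add(Mul(c, o), -2) = Add(Mul(-12, 9), -2) = Add(-108, -2) = -110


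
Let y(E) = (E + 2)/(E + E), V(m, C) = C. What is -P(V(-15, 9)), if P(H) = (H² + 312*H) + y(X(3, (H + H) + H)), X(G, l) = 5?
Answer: -28897/10 ≈ -2889.7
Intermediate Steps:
y(E) = (2 + E)/(2*E) (y(E) = (2 + E)/((2*E)) = (2 + E)*(1/(2*E)) = (2 + E)/(2*E))
P(H) = 7/10 + H² + 312*H (P(H) = (H² + 312*H) + (½)*(2 + 5)/5 = (H² + 312*H) + (½)*(⅕)*7 = (H² + 312*H) + 7/10 = 7/10 + H² + 312*H)
-P(V(-15, 9)) = -(7/10 + 9² + 312*9) = -(7/10 + 81 + 2808) = -1*28897/10 = -28897/10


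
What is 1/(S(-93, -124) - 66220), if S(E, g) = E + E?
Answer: -1/66406 ≈ -1.5059e-5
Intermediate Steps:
S(E, g) = 2*E
1/(S(-93, -124) - 66220) = 1/(2*(-93) - 66220) = 1/(-186 - 66220) = 1/(-66406) = -1/66406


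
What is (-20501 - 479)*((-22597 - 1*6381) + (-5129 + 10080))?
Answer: 504086460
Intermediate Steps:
(-20501 - 479)*((-22597 - 1*6381) + (-5129 + 10080)) = -20980*((-22597 - 6381) + 4951) = -20980*(-28978 + 4951) = -20980*(-24027) = 504086460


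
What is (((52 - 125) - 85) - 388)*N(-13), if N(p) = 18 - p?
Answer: -16926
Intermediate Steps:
(((52 - 125) - 85) - 388)*N(-13) = (((52 - 125) - 85) - 388)*(18 - 1*(-13)) = ((-73 - 85) - 388)*(18 + 13) = (-158 - 388)*31 = -546*31 = -16926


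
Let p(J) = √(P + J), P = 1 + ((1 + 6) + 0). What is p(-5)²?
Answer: 3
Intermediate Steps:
P = 8 (P = 1 + (7 + 0) = 1 + 7 = 8)
p(J) = √(8 + J)
p(-5)² = (√(8 - 5))² = (√3)² = 3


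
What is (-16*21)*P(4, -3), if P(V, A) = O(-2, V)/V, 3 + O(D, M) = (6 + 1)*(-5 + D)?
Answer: 4368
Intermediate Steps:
O(D, M) = -38 + 7*D (O(D, M) = -3 + (6 + 1)*(-5 + D) = -3 + 7*(-5 + D) = -3 + (-35 + 7*D) = -38 + 7*D)
P(V, A) = -52/V (P(V, A) = (-38 + 7*(-2))/V = (-38 - 14)/V = -52/V)
(-16*21)*P(4, -3) = (-16*21)*(-52/4) = -(-17472)/4 = -336*(-13) = 4368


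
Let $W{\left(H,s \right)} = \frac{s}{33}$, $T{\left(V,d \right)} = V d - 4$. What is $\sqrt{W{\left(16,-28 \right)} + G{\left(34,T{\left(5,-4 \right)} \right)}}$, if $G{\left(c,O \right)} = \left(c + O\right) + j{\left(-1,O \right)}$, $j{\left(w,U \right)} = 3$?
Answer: $\frac{\sqrt{13233}}{33} \approx 3.4859$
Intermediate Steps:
$T{\left(V,d \right)} = -4 + V d$
$G{\left(c,O \right)} = 3 + O + c$ ($G{\left(c,O \right)} = \left(c + O\right) + 3 = \left(O + c\right) + 3 = 3 + O + c$)
$W{\left(H,s \right)} = \frac{s}{33}$ ($W{\left(H,s \right)} = s \frac{1}{33} = \frac{s}{33}$)
$\sqrt{W{\left(16,-28 \right)} + G{\left(34,T{\left(5,-4 \right)} \right)}} = \sqrt{\frac{1}{33} \left(-28\right) + \left(3 + \left(-4 + 5 \left(-4\right)\right) + 34\right)} = \sqrt{- \frac{28}{33} + \left(3 - 24 + 34\right)} = \sqrt{- \frac{28}{33} + 13} = \sqrt{\frac{401}{33}} = \frac{\sqrt{13233}}{33}$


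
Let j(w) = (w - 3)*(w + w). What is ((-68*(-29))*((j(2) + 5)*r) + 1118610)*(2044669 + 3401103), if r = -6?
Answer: 6027260642616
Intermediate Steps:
j(w) = 2*w*(-3 + w) (j(w) = (-3 + w)*(2*w) = 2*w*(-3 + w))
((-68*(-29))*((j(2) + 5)*r) + 1118610)*(2044669 + 3401103) = ((-68*(-29))*((2*2*(-3 + 2) + 5)*(-6)) + 1118610)*(2044669 + 3401103) = (1972*((2*2*(-1) + 5)*(-6)) + 1118610)*5445772 = (1972*((-4 + 5)*(-6)) + 1118610)*5445772 = (1972*(1*(-6)) + 1118610)*5445772 = (1972*(-6) + 1118610)*5445772 = (-11832 + 1118610)*5445772 = 1106778*5445772 = 6027260642616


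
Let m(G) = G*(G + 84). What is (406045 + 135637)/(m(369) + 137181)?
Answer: 270841/152169 ≈ 1.7799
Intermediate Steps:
m(G) = G*(84 + G)
(406045 + 135637)/(m(369) + 137181) = (406045 + 135637)/(369*(84 + 369) + 137181) = 541682/(369*453 + 137181) = 541682/(167157 + 137181) = 541682/304338 = 541682*(1/304338) = 270841/152169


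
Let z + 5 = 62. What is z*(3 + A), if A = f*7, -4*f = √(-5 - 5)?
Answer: 171 - 399*I*√10/4 ≈ 171.0 - 315.44*I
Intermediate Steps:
f = -I*√10/4 (f = -√(-5 - 5)/4 = -I*√10/4 ≈ -0.79057*I)
z = 57 (z = -5 + 62 = 57)
A = -7*I*√10/4 (A = -I*√10/4*7 = -7*I*√10/4 ≈ -5.534*I)
z*(3 + A) = 57*(3 - 7*I*√10/4) = 171 - 399*I*√10/4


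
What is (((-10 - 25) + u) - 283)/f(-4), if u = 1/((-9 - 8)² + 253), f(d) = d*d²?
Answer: 172355/34688 ≈ 4.9687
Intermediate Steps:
f(d) = d³
u = 1/542 (u = 1/((-17)² + 253) = 1/(289 + 253) = 1/542 ≈ 0.0018450)
(((-10 - 25) + u) - 283)/f(-4) = (((-10 - 25) + 1/542) - 283)/((-4)³) = ((-35 + 1/542) - 283)/(-64) = (-18969/542 - 283)*(-1/64) = -172355/542*(-1/64) = 172355/34688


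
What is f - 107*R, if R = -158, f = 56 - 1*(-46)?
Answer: 17008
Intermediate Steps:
f = 102 (f = 56 + 46 = 102)
f - 107*R = 102 - 107*(-158) = 102 + 16906 = 17008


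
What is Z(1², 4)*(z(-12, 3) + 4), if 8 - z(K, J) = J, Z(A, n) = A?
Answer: 9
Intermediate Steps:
z(K, J) = 8 - J
Z(1², 4)*(z(-12, 3) + 4) = 1²*((8 - 1*3) + 4) = 1*((8 - 3) + 4) = 1*(5 + 4) = 1*9 = 9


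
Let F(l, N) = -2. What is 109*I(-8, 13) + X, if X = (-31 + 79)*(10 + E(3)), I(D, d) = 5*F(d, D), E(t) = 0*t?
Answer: -610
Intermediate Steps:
E(t) = 0
I(D, d) = -10 (I(D, d) = 5*(-2) = -10)
X = 480 (X = (-31 + 79)*(10 + 0) = 48*10 = 480)
109*I(-8, 13) + X = 109*(-10) + 480 = -1090 + 480 = -610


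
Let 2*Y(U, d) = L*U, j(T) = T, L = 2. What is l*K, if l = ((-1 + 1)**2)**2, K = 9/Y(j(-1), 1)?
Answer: 0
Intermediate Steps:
Y(U, d) = U (Y(U, d) = (2*U)/2 = U)
K = -9 (K = 9/(-1) = 9*(-1) = -9)
l = 0 (l = (0**2)**2 = 0**2 = 0)
l*K = 0*(-9) = 0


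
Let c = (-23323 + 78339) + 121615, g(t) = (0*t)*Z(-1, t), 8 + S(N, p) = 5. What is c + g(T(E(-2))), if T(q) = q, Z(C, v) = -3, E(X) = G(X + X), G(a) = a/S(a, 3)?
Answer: 176631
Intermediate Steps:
S(N, p) = -3 (S(N, p) = -8 + 5 = -3)
G(a) = -a/3 (G(a) = a/(-3) = a*(-⅓) = -a/3)
E(X) = -2*X/3 (E(X) = -(X + X)/3 = -2*X/3)
g(t) = 0 (g(t) = (0*t)*(-3) = 0*(-3) = 0)
c = 176631 (c = 55016 + 121615 = 176631)
c + g(T(E(-2))) = 176631 + 0 = 176631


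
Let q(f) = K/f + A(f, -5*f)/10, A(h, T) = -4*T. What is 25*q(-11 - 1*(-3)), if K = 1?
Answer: -3225/8 ≈ -403.13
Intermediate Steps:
q(f) = 1/f + 2*f (q(f) = 1/f - (-20)*f/10 = 1/f + (20*f)*(⅒) = 1/f + 2*f)
25*q(-11 - 1*(-3)) = 25*(1/(-11 - 1*(-3)) + 2*(-11 - 1*(-3))) = 25*(1/(-11 + 3) + 2*(-11 + 3)) = 25*(1/(-8) + 2*(-8)) = 25*(-⅛ - 16) = 25*(-129/8) = -3225/8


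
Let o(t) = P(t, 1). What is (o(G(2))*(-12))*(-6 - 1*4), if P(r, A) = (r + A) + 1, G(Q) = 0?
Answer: 240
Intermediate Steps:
P(r, A) = 1 + A + r (P(r, A) = (A + r) + 1 = 1 + A + r)
o(t) = 2 + t (o(t) = 1 + 1 + t = 2 + t)
(o(G(2))*(-12))*(-6 - 1*4) = ((2 + 0)*(-12))*(-6 - 1*4) = (2*(-12))*(-6 - 4) = -24*(-10) = 240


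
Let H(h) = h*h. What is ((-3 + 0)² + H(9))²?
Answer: 8100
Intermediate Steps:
H(h) = h²
((-3 + 0)² + H(9))² = ((-3 + 0)² + 9²)² = ((-3)² + 81)² = (9 + 81)² = 90² = 8100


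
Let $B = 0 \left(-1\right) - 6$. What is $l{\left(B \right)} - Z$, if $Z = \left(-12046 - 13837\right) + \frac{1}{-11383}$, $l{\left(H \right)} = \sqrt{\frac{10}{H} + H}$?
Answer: $\frac{294626190}{11383} + \frac{i \sqrt{69}}{3} \approx 25883.0 + 2.7689 i$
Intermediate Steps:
$B = -6$ ($B = 0 - 6 = -6$)
$l{\left(H \right)} = \sqrt{H + \frac{10}{H}}$
$Z = - \frac{294626190}{11383}$ ($Z = -25883 - \frac{1}{11383} = - \frac{294626190}{11383} \approx -25883.0$)
$l{\left(B \right)} - Z = \sqrt{-6 + \frac{10}{-6}} - - \frac{294626190}{11383} = \sqrt{-6 + 10 \left(- \frac{1}{6}\right)} + \frac{294626190}{11383} = \sqrt{-6 - \frac{5}{3}} + \frac{294626190}{11383} = \sqrt{- \frac{23}{3}} + \frac{294626190}{11383} = \frac{i \sqrt{69}}{3} + \frac{294626190}{11383} = \frac{294626190}{11383} + \frac{i \sqrt{69}}{3}$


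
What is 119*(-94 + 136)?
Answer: 4998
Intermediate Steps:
119*(-94 + 136) = 119*42 = 4998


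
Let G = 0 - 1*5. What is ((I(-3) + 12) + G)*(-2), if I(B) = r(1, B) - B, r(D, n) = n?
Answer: -14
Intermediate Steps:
G = -5 (G = 0 - 5 = -5)
I(B) = 0 (I(B) = B - B = 0)
((I(-3) + 12) + G)*(-2) = ((0 + 12) - 5)*(-2) = (12 - 5)*(-2) = 7*(-2) = -14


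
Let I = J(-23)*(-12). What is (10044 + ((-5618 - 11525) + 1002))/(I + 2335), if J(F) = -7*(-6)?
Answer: -6097/1831 ≈ -3.3299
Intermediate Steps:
J(F) = 42
I = -504 (I = 42*(-12) = -504)
(10044 + ((-5618 - 11525) + 1002))/(I + 2335) = (10044 + ((-5618 - 11525) + 1002))/(-504 + 2335) = (10044 + (-17143 + 1002))/1831 = (10044 - 16141)*(1/1831) = -6097*1/1831 = -6097/1831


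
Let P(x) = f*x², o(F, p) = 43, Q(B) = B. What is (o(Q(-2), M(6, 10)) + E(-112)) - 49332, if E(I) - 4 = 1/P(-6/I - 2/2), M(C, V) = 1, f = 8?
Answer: -138441173/2809 ≈ -49285.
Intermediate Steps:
P(x) = 8*x²
E(I) = 4 + 1/(8*(-1 - 6/I)²) (E(I) = 4 + 1/(8*(-6/I - 2/2)²) = 4 + 1/(8*(-6/I - 2*½)²) = 4 + 1/(8*(-6/I - 1)²) = 4 + 1/(8*(-1 - 6/I)²))
(o(Q(-2), M(6, 10)) + E(-112)) - 49332 = (43 + (4 + (⅛)*(-112)²/(6 - 112)²)) - 49332 = (43 + (4 + (⅛)*12544/(-106)²)) - 49332 = (43 + (4 + (⅛)*12544*(1/11236))) - 49332 = (43 + (4 + 392/2809)) - 49332 = (43 + 11628/2809) - 49332 = 132415/2809 - 49332 = -138441173/2809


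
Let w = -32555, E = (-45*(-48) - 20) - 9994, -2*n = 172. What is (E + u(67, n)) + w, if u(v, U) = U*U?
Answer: -33013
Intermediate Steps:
n = -86 (n = -1/2*172 = -86)
u(v, U) = U**2
E = -7854 (E = (2160 - 20) - 9994 = 2140 - 9994 = -7854)
(E + u(67, n)) + w = (-7854 + (-86)**2) - 32555 = (-7854 + 7396) - 32555 = -458 - 32555 = -33013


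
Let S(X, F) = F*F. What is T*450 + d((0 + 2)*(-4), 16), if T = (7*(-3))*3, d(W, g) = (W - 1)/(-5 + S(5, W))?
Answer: -1672659/59 ≈ -28350.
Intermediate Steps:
S(X, F) = F²
d(W, g) = (-1 + W)/(-5 + W²) (d(W, g) = (W - 1)/(-5 + W²) = (-1 + W)/(-5 + W²))
T = -63 (T = -21*3 = -63)
T*450 + d((0 + 2)*(-4), 16) = -63*450 + (-1 + (0 + 2)*(-4))/(-5 + ((0 + 2)*(-4))²) = -28350 + (-1 + 2*(-4))/(-5 + (2*(-4))²) = -28350 + (-1 - 8)/(-5 + (-8)²) = -28350 - 9/(-5 + 64) = -28350 - 9/59 = -1672659/59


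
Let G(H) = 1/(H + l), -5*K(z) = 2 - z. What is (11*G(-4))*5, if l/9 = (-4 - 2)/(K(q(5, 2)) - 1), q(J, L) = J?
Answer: 55/131 ≈ 0.41985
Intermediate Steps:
K(z) = -⅖ + z/5 (K(z) = -(2 - z)/5 = -⅖ + z/5)
l = 135 (l = 9*((-4 - 2)/((-⅖ + (⅕)*5) - 1)) = 9*(-6/((-⅖ + 1) - 1)) = 9*(-6/(⅗ - 1)) = 9*(-6/(-⅖)) = 9*(-6*(-5/2)) = 9*15 = 135)
G(H) = 1/(135 + H) (G(H) = 1/(H + 135) = 1/(135 + H))
(11*G(-4))*5 = (11/(135 - 4))*5 = (11/131)*5 = 55/131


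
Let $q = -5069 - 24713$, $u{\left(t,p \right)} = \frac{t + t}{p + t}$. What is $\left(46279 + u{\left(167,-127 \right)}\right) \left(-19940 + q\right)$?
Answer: $- \frac{23014996167}{10} \approx -2.3015 \cdot 10^{9}$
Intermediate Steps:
$u{\left(t,p \right)} = \frac{2 t}{p + t}$
$q = -29782$ ($q = -5069 - 24713 = -29782$)
$\left(46279 + u{\left(167,-127 \right)}\right) \left(-19940 + q\right) = \left(46279 + 2 \cdot 167 \frac{1}{-127 + 167}\right) \left(-19940 - 29782\right) = \left(46279 + 2 \cdot 167 \cdot \frac{1}{40}\right) \left(-49722\right) = \left(46279 + \frac{167}{20}\right) \left(-49722\right) = \frac{925747}{20} \left(-49722\right) = - \frac{23014996167}{10}$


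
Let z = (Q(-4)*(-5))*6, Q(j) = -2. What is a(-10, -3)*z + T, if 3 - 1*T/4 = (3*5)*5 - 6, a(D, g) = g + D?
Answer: -1044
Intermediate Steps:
a(D, g) = D + g
T = -264 (T = 12 - 4*((3*5)*5 - 6) = 12 - 4*(15*5 - 6) = 12 - 4*(75 - 6) = 12 - 4*69 = 12 - 276 = -264)
z = 60 (z = -2*(-5)*6 = 10*6 = 60)
a(-10, -3)*z + T = (-10 - 3)*60 - 264 = -13*60 - 264 = -780 - 264 = -1044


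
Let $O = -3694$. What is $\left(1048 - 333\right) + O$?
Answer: $-2979$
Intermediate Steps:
$\left(1048 - 333\right) + O = \left(1048 - 333\right) - 3694 = 715 - 3694 = -2979$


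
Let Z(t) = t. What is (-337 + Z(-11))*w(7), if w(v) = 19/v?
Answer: -6612/7 ≈ -944.57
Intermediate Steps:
(-337 + Z(-11))*w(7) = (-337 - 11)*(19/7) = -6612/7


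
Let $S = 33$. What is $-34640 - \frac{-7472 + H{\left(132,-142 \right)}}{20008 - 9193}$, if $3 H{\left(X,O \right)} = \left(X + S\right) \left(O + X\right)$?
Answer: $- \frac{17839218}{515} \approx -34639.0$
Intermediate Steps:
$H{\left(X,O \right)} = \frac{\left(33 + X\right) \left(O + X\right)}{3}$ ($H{\left(X,O \right)} = \frac{\left(X + 33\right) \left(O + X\right)}{3} = \frac{\left(33 + X\right) \left(O + X\right)}{3}$)
$-34640 - \frac{-7472 + H{\left(132,-142 \right)}}{20008 - 9193} = -34640 - \frac{-7472 + \left(11 \left(-142\right) + 11 \cdot 132 + \frac{132^{2}}{3} + \frac{1}{3} \left(-142\right) 132\right)}{20008 - 9193} = -34640 - \frac{-7472 + \left(-1562 + 1452 + \frac{1}{3} \cdot 17424 - 6248\right)}{10815} = -34640 - \left(-7472 + \left(-1562 + 1452 + 5808 - 6248\right)\right) \frac{1}{10815} = -34640 - \left(-7472 - 550\right) \frac{1}{10815} = -34640 - \left(-8022\right) \frac{1}{10815} = -34640 - - \frac{382}{515} = -34640 + \frac{382}{515} = - \frac{17839218}{515}$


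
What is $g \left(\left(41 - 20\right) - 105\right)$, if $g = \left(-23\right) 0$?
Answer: $0$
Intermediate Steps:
$g = 0$
$g \left(\left(41 - 20\right) - 105\right) = 0 \left(\left(41 - 20\right) - 105\right) = 0 \left(21 - 105\right) = 0 \left(-84\right) = 0$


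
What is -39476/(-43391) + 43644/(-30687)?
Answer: -227452264/443846539 ≈ -0.51246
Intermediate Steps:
-39476/(-43391) + 43644/(-30687) = -39476*(-1/43391) + 43644*(-1/30687) = 39476/43391 - 14548/10229 = -227452264/443846539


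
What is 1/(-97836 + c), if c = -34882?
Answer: -1/132718 ≈ -7.5348e-6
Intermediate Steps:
1/(-97836 + c) = 1/(-97836 - 34882) = 1/(-132718) = -1/132718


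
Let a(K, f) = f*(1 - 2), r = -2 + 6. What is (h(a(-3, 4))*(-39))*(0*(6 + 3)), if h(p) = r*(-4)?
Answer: 0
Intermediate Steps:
r = 4
a(K, f) = -f (a(K, f) = f*(-1) = -f)
h(p) = -16 (h(p) = 4*(-4) = -16)
(h(a(-3, 4))*(-39))*(0*(6 + 3)) = (-16*(-39))*(0*(6 + 3)) = 624*(0*9) = 624*0 = 0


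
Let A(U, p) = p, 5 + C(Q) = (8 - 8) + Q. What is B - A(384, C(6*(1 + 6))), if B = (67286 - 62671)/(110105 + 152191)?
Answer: -9700337/262296 ≈ -36.982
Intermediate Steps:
C(Q) = -5 + Q (C(Q) = -5 + ((8 - 8) + Q) = -5 + (0 + Q) = -5 + Q)
B = 4615/262296 ≈ 0.017595
B - A(384, C(6*(1 + 6))) = 4615/262296 - (-5 + 6*(1 + 6)) = 4615/262296 - (-5 + 6*7) = 4615/262296 - (-5 + 42) = 4615/262296 - 1*37 = 4615/262296 - 37 = -9700337/262296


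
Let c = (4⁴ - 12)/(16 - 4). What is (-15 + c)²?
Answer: 256/9 ≈ 28.444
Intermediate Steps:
c = 61/3 (c = (256 - 12)/12 = 244*(1/12) = 61/3 ≈ 20.333)
(-15 + c)² = (-15 + 61/3)² = (16/3)² = 256/9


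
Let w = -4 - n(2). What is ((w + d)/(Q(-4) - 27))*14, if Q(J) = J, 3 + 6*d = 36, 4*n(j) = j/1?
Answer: -14/31 ≈ -0.45161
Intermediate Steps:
n(j) = j/4 (n(j) = (j/1)/4 = (j*1)/4 = j/4)
d = 11/2 (d = -½ + (⅙)*36 = -½ + 6 = 11/2 ≈ 5.5000)
w = -9/2 (w = -4 - 2/4 = -4 - 1*½ = -4 - ½ = -9/2 ≈ -4.5000)
((w + d)/(Q(-4) - 27))*14 = ((-9/2 + 11/2)/(-4 - 27))*14 = (1/(-31))*14 = (1*(-1/31))*14 = -1/31*14 = -14/31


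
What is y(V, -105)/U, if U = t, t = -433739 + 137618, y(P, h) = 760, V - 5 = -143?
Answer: -760/296121 ≈ -0.0025665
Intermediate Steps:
V = -138 (V = 5 - 143 = -138)
t = -296121
U = -296121
y(V, -105)/U = 760/(-296121) = 760*(-1/296121) = -760/296121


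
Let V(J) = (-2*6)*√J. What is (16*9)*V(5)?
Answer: -1728*√5 ≈ -3863.9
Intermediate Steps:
V(J) = -12*√J
(16*9)*V(5) = (16*9)*(-12*√5) = 144*(-12*√5) = -1728*√5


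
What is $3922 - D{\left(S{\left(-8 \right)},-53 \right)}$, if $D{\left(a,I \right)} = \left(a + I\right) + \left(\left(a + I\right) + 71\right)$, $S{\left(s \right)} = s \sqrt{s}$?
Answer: $3957 + 32 i \sqrt{2} \approx 3957.0 + 45.255 i$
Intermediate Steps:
$S{\left(s \right)} = s^{\frac{3}{2}}$
$D{\left(a,I \right)} = 71 + 2 I + 2 a$ ($D{\left(a,I \right)} = \left(I + a\right) + \left(\left(I + a\right) + 71\right) = \left(I + a\right) + \left(71 + I + a\right) = 71 + 2 I + 2 a$)
$3922 - D{\left(S{\left(-8 \right)},-53 \right)} = 3922 - \left(71 + 2 \left(-53\right) + 2 \left(-8\right)^{\frac{3}{2}}\right) = 3922 - \left(71 - 106 + 2 \left(- 16 i \sqrt{2}\right)\right) = 3922 - \left(71 - 106 - 32 i \sqrt{2}\right) = 3922 - \left(-35 - 32 i \sqrt{2}\right) = 3922 + \left(35 + 32 i \sqrt{2}\right) = 3957 + 32 i \sqrt{2}$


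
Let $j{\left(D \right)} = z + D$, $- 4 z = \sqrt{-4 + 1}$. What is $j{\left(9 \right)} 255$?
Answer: $2295 - \frac{255 i \sqrt{3}}{4} \approx 2295.0 - 110.42 i$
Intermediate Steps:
$z = - \frac{i \sqrt{3}}{4}$ ($z = - \frac{\sqrt{-4 + 1}}{4} = - \frac{\sqrt{-3}}{4} = - \frac{i \sqrt{3}}{4} \approx - 0.43301 i$)
$j{\left(D \right)} = D - \frac{i \sqrt{3}}{4}$ ($j{\left(D \right)} = - \frac{i \sqrt{3}}{4} + D = D - \frac{i \sqrt{3}}{4}$)
$j{\left(9 \right)} 255 = \left(9 - \frac{i \sqrt{3}}{4}\right) 255 = 2295 - \frac{255 i \sqrt{3}}{4}$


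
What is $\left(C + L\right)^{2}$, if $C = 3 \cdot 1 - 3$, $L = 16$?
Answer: $256$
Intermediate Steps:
$C = 0$ ($C = 3 - 3 = 0$)
$\left(C + L\right)^{2} = \left(0 + 16\right)^{2} = 16^{2} = 256$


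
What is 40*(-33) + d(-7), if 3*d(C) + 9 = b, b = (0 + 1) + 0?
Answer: -3968/3 ≈ -1322.7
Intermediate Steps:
b = 1 (b = 1 + 0 = 1)
d(C) = -8/3 (d(C) = -3 + (⅓)*1 = -3 + ⅓ = -8/3)
40*(-33) + d(-7) = 40*(-33) - 8/3 = -1320 - 8/3 = -3968/3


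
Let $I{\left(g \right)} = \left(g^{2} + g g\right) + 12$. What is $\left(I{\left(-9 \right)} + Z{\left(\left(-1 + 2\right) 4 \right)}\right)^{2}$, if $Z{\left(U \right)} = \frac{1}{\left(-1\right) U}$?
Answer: $\frac{483025}{16} \approx 30189.0$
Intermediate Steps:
$Z{\left(U \right)} = - \frac{1}{U}$
$I{\left(g \right)} = 12 + 2 g^{2}$ ($I{\left(g \right)} = \left(g^{2} + g^{2}\right) + 12 = 2 g^{2} + 12 = 12 + 2 g^{2}$)
$\left(I{\left(-9 \right)} + Z{\left(\left(-1 + 2\right) 4 \right)}\right)^{2} = \left(\left(12 + 2 \left(-9\right)^{2}\right) - \frac{1}{\left(-1 + 2\right) 4}\right)^{2} = \left(\left(12 + 2 \cdot 81\right) - \frac{1}{1 \cdot 4}\right)^{2} = \left(\left(12 + 162\right) - \frac{1}{4}\right)^{2} = \left(174 - \frac{1}{4}\right)^{2} = \left(\frac{695}{4}\right)^{2} = \frac{483025}{16}$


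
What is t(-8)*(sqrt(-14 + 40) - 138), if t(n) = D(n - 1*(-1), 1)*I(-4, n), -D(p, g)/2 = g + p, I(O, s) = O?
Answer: 6624 - 48*sqrt(26) ≈ 6379.3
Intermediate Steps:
D(p, g) = -2*g - 2*p (D(p, g) = -2*(g + p) = -2*g - 2*p)
t(n) = 16 + 8*n (t(n) = (-2*1 - 2*(n - 1*(-1)))*(-4) = (-2 - 2*(n + 1))*(-4) = (-2 - 2*(1 + n))*(-4) = (-2 + (-2 - 2*n))*(-4) = (-4 - 2*n)*(-4) = 16 + 8*n)
t(-8)*(sqrt(-14 + 40) - 138) = (16 + 8*(-8))*(sqrt(-14 + 40) - 138) = (16 - 64)*(sqrt(26) - 138) = -48*(-138 + sqrt(26)) = 6624 - 48*sqrt(26)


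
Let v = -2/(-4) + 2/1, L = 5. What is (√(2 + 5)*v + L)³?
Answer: 3125/4 + 2375*√7/8 ≈ 1566.7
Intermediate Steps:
v = 5/2 (v = -2*(-¼) + 2*1 = ½ + 2 = 5/2 ≈ 2.5000)
(√(2 + 5)*v + L)³ = (√(2 + 5)*(5/2) + 5)³ = (√7*(5/2) + 5)³ = (5*√7/2 + 5)³ = (5 + 5*√7/2)³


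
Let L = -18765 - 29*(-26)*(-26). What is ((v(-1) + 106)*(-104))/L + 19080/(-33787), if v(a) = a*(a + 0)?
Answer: -356098784/1296373403 ≈ -0.27469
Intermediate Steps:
v(a) = a² (v(a) = a*a = a²)
L = -38369 (L = -18765 - (-754)*(-26) = -18765 - 1*19604 = -18765 - 19604 = -38369)
((v(-1) + 106)*(-104))/L + 19080/(-33787) = (((-1)² + 106)*(-104))/(-38369) + 19080/(-33787) = ((1 + 106)*(-104))*(-1/38369) + 19080*(-1/33787) = (107*(-104))*(-1/38369) - 19080/33787 = -11128*(-1/38369) - 19080/33787 = 11128/38369 - 19080/33787 = -356098784/1296373403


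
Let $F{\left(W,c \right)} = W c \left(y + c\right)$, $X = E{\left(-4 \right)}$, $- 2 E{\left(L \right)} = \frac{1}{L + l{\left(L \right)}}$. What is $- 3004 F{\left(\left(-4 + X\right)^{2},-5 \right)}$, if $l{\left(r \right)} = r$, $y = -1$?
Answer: $- \frac{44710785}{32} \approx -1.3972 \cdot 10^{6}$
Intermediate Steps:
$E{\left(L \right)} = - \frac{1}{4 L}$ ($E{\left(L \right)} = - \frac{1}{2 \left(L + L\right)} = - \frac{1}{2 \cdot 2 L} = - \frac{\frac{1}{2} \frac{1}{L}}{2} = - \frac{1}{4 L}$)
$X = \frac{1}{16}$ ($X = - \frac{1}{4 \left(-4\right)} = \left(- \frac{1}{4}\right) \left(- \frac{1}{4}\right) = \frac{1}{16} \approx 0.0625$)
$F{\left(W,c \right)} = W c \left(-1 + c\right)$
$- 3004 F{\left(\left(-4 + X\right)^{2},-5 \right)} = - 3004 \left(-4 + \frac{1}{16}\right)^{2} \left(-5\right) \left(-1 - 5\right) = - 3004 \left(- \frac{63}{16}\right)^{2} \left(-5\right) \left(-6\right) = - 3004 \cdot \frac{3969}{256} \left(-5\right) \left(-6\right) = \left(-3004\right) \frac{59535}{128} = - \frac{44710785}{32}$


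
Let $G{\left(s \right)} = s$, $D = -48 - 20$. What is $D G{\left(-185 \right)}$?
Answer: $12580$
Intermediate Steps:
$D = -68$ ($D = -48 - 20 = -68$)
$D G{\left(-185 \right)} = \left(-68\right) \left(-185\right) = 12580$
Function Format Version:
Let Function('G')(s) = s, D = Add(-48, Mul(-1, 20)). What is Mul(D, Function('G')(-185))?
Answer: 12580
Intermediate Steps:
D = -68 (D = Add(-48, -20) = -68)
Mul(D, Function('G')(-185)) = Mul(-68, -185) = 12580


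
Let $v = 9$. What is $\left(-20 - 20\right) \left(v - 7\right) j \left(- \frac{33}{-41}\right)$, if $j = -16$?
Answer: $\frac{42240}{41} \approx 1030.2$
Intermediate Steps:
$\left(-20 - 20\right) \left(v - 7\right) j \left(- \frac{33}{-41}\right) = \left(-20 - 20\right) \left(9 - 7\right) \left(-16\right) \left(- \frac{33}{-41}\right) = \left(-40\right) 2 \left(-16\right) \left(\left(-33\right) \left(- \frac{1}{41}\right)\right) = \left(-80\right) \left(-16\right) \frac{33}{41} = 1280 \cdot \frac{33}{41} = \frac{42240}{41}$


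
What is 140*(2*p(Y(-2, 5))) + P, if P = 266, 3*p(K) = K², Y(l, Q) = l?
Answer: 1918/3 ≈ 639.33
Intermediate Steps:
p(K) = K²/3
140*(2*p(Y(-2, 5))) + P = 140*(2*((⅓)*(-2)²)) + 266 = 140*(2*((⅓)*4)) + 266 = 140*(2*(4/3)) + 266 = 140*(8/3) + 266 = 1120/3 + 266 = 1918/3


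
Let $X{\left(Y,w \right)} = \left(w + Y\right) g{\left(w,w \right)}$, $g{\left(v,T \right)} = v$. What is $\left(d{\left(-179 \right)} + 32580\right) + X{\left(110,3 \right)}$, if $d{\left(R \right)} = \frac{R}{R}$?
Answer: $32920$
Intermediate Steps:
$d{\left(R \right)} = 1$
$X{\left(Y,w \right)} = w \left(Y + w\right)$ ($X{\left(Y,w \right)} = \left(w + Y\right) w = \left(Y + w\right) w = w \left(Y + w\right)$)
$\left(d{\left(-179 \right)} + 32580\right) + X{\left(110,3 \right)} = \left(1 + 32580\right) + 3 \left(110 + 3\right) = 32581 + 3 \cdot 113 = 32581 + 339 = 32920$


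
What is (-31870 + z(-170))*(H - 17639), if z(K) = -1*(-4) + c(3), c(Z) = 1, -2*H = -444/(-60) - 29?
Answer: 561722593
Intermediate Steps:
H = 54/5 (H = -(-444/(-60) - 29)/2 = -(-444*(-1)/60 - 29)/2 = -(-37*(-⅕) - 29)/2 = -(37/5 - 29)/2 = -½*(-108/5) = 54/5 ≈ 10.800)
z(K) = 5 (z(K) = -1*(-4) + 1 = 4 + 1 = 5)
(-31870 + z(-170))*(H - 17639) = (-31870 + 5)*(54/5 - 17639) = -31865*(-88141/5) = 561722593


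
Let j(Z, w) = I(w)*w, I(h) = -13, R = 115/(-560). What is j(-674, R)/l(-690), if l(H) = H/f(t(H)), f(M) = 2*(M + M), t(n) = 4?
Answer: -13/210 ≈ -0.061905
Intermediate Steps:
R = -23/112 (R = 115*(-1/560) = -23/112 ≈ -0.20536)
j(Z, w) = -13*w
f(M) = 4*M (f(M) = 2*(2*M) = 4*M)
l(H) = H/16 (l(H) = H/((4*4)) = H/16)
j(-674, R)/l(-690) = (-13*(-23/112))/(((1/16)*(-690))) = 299/(112*(-345/8)) = (299/112)*(-8/345) = -13/210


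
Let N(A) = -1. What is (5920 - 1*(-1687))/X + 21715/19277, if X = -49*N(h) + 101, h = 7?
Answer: 149897389/2891550 ≈ 51.840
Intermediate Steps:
X = 150 (X = -49*(-1) + 101 = 49 + 101 = 150)
(5920 - 1*(-1687))/X + 21715/19277 = (5920 - 1*(-1687))/150 + 21715/19277 = (5920 + 1687)*(1/150) + 21715*(1/19277) = 7607*(1/150) + 21715/19277 = 7607/150 + 21715/19277 = 149897389/2891550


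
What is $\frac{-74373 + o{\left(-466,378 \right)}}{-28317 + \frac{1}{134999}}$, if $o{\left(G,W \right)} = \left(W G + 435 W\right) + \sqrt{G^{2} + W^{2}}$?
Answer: $\frac{11622198909}{3822766682} - \frac{134999 \sqrt{90010}}{1911383341} \approx 3.0191$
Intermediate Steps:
$o{\left(G,W \right)} = \sqrt{G^{2} + W^{2}} + 435 W + G W$ ($o{\left(G,W \right)} = \left(G W + 435 W\right) + \sqrt{G^{2} + W^{2}} = \left(435 W + G W\right) + \sqrt{G^{2} + W^{2}} = \sqrt{G^{2} + W^{2}} + 435 W + G W$)
$\frac{-74373 + o{\left(-466,378 \right)}}{-28317 + \frac{1}{134999}} = \frac{-74373 + \left(\sqrt{\left(-466\right)^{2} + 378^{2}} + 435 \cdot 378 - 176148\right)}{-28317 + \frac{1}{134999}} = \frac{-74373 + \left(\sqrt{217156 + 142884} + 164430 - 176148\right)}{-28317 + \frac{1}{134999}} = \frac{-74373 + \left(\sqrt{360040} + 164430 - 176148\right)}{- \frac{3822766682}{134999}} = \left(-74373 + \left(2 \sqrt{90010} + 164430 - 176148\right)\right) \left(- \frac{134999}{3822766682}\right) = \left(-74373 - \left(11718 - 2 \sqrt{90010}\right)\right) \left(- \frac{134999}{3822766682}\right) = \left(-86091 + 2 \sqrt{90010}\right) \left(- \frac{134999}{3822766682}\right) = \frac{11622198909}{3822766682} - \frac{134999 \sqrt{90010}}{1911383341}$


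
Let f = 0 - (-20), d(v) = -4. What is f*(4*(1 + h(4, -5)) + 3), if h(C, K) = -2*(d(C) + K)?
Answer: 1580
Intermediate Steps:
f = 20 (f = 0 - 4*(-5) = 0 + 20 = 20)
h(C, K) = 8 - 2*K (h(C, K) = -2*(-4 + K) = 8 - 2*K)
f*(4*(1 + h(4, -5)) + 3) = 20*(4*(1 + (8 - 2*(-5))) + 3) = 20*(4*(1 + (8 + 10)) + 3) = 20*(4*(1 + 18) + 3) = 20*(4*19 + 3) = 20*(76 + 3) = 20*79 = 1580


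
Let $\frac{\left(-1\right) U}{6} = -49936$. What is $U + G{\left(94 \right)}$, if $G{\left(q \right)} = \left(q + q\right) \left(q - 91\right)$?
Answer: $300180$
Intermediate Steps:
$U = 299616$ ($U = \left(-6\right) \left(-49936\right) = 299616$)
$G{\left(q \right)} = 2 q \left(-91 + q\right)$
$U + G{\left(94 \right)} = 299616 + 2 \cdot 94 \left(-91 + 94\right) = 299616 + 2 \cdot 94 \cdot 3 = 299616 + 564 = 300180$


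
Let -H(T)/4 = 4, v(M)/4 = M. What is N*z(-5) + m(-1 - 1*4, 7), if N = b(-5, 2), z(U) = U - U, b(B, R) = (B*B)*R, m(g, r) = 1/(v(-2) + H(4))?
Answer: -1/24 ≈ -0.041667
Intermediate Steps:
v(M) = 4*M
H(T) = -16 (H(T) = -4*4 = -16)
m(g, r) = -1/24 (m(g, r) = 1/(4*(-2) - 16) = 1/(-8 - 16) = 1/(-24) = -1/24)
b(B, R) = R*B² (b(B, R) = B²*R = R*B²)
z(U) = 0
N = 50 (N = 2*(-5)² = 2*25 = 50)
N*z(-5) + m(-1 - 1*4, 7) = 50*0 - 1/24 = 0 - 1/24 = -1/24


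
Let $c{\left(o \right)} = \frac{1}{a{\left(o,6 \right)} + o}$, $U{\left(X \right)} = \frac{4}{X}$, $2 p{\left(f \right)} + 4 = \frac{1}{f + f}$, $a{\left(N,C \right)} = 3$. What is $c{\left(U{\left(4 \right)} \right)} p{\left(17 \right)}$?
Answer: $- \frac{135}{272} \approx -0.49632$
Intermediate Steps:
$p{\left(f \right)} = -2 + \frac{1}{4 f}$ ($p{\left(f \right)} = -2 + \frac{1}{2 \left(f + f\right)} = -2 + \frac{1}{2 \cdot 2 f} = -2 + \frac{\frac{1}{2} \frac{1}{f}}{2} = -2 + \frac{1}{4 f}$)
$c{\left(o \right)} = \frac{1}{3 + o}$
$c{\left(U{\left(4 \right)} \right)} p{\left(17 \right)} = \frac{-2 + \frac{1}{4 \cdot 17}}{3 + \frac{4}{4}} = \frac{-2 + \frac{1}{4} \cdot \frac{1}{17}}{3 + 4 \cdot \frac{1}{4}} = \frac{-2 + \frac{1}{68}}{3 + 1} = \frac{1}{4} \left(- \frac{135}{68}\right) = - \frac{135}{272}$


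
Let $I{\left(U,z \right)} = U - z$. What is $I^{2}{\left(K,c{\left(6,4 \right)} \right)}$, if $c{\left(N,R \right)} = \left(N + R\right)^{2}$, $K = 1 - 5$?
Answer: $10816$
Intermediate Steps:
$K = -4$
$I^{2}{\left(K,c{\left(6,4 \right)} \right)} = \left(-4 - \left(6 + 4\right)^{2}\right)^{2} = \left(-4 - 10^{2}\right)^{2} = \left(-4 - 100\right)^{2} = \left(-104\right)^{2} = 10816$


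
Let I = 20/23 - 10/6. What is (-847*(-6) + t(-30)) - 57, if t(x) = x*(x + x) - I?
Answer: 470980/69 ≈ 6825.8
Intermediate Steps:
I = -55/69 (I = 20*(1/23) - 10*⅙ = 20/23 - 5/3 = -55/69 ≈ -0.79710)
t(x) = 55/69 + 2*x² (t(x) = x*(x + x) - 1*(-55/69) = x*(2*x) + 55/69 = 2*x² + 55/69 = 55/69 + 2*x²)
(-847*(-6) + t(-30)) - 57 = (-847*(-6) + (55/69 + 2*(-30)²)) - 57 = (5082 + (55/69 + 2*900)) - 57 = (5082 + (55/69 + 1800)) - 57 = (5082 + 124255/69) - 57 = 474913/69 - 57 = 470980/69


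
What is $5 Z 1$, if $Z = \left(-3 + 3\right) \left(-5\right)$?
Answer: $0$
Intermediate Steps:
$Z = 0$ ($Z = 0 \left(-5\right) = 0$)
$5 Z 1 = 5 \cdot 0 \cdot 1 = 0 \cdot 1 = 0$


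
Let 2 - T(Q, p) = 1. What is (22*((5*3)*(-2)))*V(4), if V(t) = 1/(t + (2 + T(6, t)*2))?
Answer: -165/2 ≈ -82.500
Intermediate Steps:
T(Q, p) = 1 (T(Q, p) = 2 - 1*1 = 2 - 1 = 1)
V(t) = 1/(4 + t) (V(t) = 1/(t + (2 + 1*2)) = 1/(t + (2 + 2)) = 1/(t + 4) = 1/(4 + t))
(22*((5*3)*(-2)))*V(4) = (22*((5*3)*(-2)))/(4 + 4) = (22*(15*(-2)))/8 = (22*(-30))*(⅛) = -660*⅛ = -165/2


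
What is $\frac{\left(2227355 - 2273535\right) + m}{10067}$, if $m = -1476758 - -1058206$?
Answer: $- \frac{464732}{10067} \approx -46.164$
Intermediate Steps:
$m = -418552$ ($m = -1476758 + 1058206 = -418552$)
$\frac{\left(2227355 - 2273535\right) + m}{10067} = \frac{\left(2227355 - 2273535\right) - 418552}{10067} = \left(-46180 - 418552\right) \frac{1}{10067} = \left(-464732\right) \frac{1}{10067} = - \frac{464732}{10067}$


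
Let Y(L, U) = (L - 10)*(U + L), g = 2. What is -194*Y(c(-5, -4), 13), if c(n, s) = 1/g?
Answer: 49761/2 ≈ 24881.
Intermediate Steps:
c(n, s) = ½ (c(n, s) = 1/2 = ½)
Y(L, U) = (-10 + L)*(L + U)
-194*Y(c(-5, -4), 13) = -194*((½)² - 10*½ - 10*13 + (½)*13) = -194*(¼ - 5 - 130 + 13/2) = -194*(-513/4) = 49761/2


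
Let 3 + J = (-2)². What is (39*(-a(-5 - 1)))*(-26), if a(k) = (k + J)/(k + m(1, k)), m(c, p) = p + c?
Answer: 5070/11 ≈ 460.91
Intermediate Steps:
m(c, p) = c + p
J = 1 (J = -3 + (-2)² = -3 + 4 = 1)
a(k) = (1 + k)/(1 + 2*k) (a(k) = (k + 1)/(k + (1 + k)) = (1 + k)/(1 + 2*k))
(39*(-a(-5 - 1)))*(-26) = (39*(-(1 + (-5 - 1))/(1 + 2*(-5 - 1))))*(-26) = (39*(-(1 - 6)/(1 + 2*(-6))))*(-26) = (39*(-(-5)/(1 - 12)))*(-26) = (39*(-(-5)/(-11)))*(-26) = (39*(-(-1)*(-5)/11))*(-26) = (39*(-1*5/11))*(-26) = (39*(-5/11))*(-26) = -195/11*(-26) = 5070/11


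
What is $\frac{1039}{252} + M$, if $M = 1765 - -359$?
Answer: $\frac{536287}{252} \approx 2128.1$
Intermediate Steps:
$M = 2124$ ($M = 1765 + 359 = 2124$)
$\frac{1039}{252} + M = \frac{1039}{252} + 2124 = \frac{536287}{252}$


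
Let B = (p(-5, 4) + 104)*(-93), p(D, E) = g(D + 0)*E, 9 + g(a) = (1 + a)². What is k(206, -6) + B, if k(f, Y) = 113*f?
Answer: 11002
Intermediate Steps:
g(a) = -9 + (1 + a)²
p(D, E) = E*(-9 + (1 + D)²) (p(D, E) = (-9 + (1 + (D + 0))²)*E = (-9 + (1 + D)²)*E = E*(-9 + (1 + D)²))
B = -12276 (B = (4*(-9 + (1 - 5)²) + 104)*(-93) = (4*(-9 + (-4)²) + 104)*(-93) = (4*(-9 + 16) + 104)*(-93) = (4*7 + 104)*(-93) = (28 + 104)*(-93) = 132*(-93) = -12276)
k(206, -6) + B = 113*206 - 12276 = 23278 - 12276 = 11002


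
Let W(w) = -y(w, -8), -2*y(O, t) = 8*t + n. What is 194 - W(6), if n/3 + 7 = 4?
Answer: 461/2 ≈ 230.50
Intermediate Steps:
n = -9 (n = -21 + 3*4 = -21 + 12 = -9)
y(O, t) = 9/2 - 4*t (y(O, t) = -(8*t - 9)/2 = -(-9 + 8*t)/2 = 9/2 - 4*t)
W(w) = -73/2 (W(w) = -(9/2 - 4*(-8)) = -(9/2 + 32) = -1*73/2 = -73/2)
194 - W(6) = 194 - 1*(-73/2) = 194 + 73/2 = 461/2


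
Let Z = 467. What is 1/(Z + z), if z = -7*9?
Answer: 1/404 ≈ 0.0024752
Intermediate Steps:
z = -63
1/(Z + z) = 1/(467 - 63) = 1/404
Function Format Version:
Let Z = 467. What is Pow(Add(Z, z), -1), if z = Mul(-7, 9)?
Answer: Rational(1, 404) ≈ 0.0024752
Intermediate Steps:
z = -63
Pow(Add(Z, z), -1) = Pow(Add(467, -63), -1) = Pow(404, -1) = Rational(1, 404)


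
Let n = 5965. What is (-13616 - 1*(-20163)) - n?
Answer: 582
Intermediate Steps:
(-13616 - 1*(-20163)) - n = (-13616 - 1*(-20163)) - 1*5965 = (-13616 + 20163) - 5965 = 6547 - 5965 = 582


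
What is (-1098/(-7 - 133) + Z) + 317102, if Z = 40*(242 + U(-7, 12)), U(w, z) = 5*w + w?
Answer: 22757689/70 ≈ 3.2511e+5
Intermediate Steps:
U(w, z) = 6*w
Z = 8000 (Z = 40*(242 + 6*(-7)) = 40*(242 - 42) = 40*200 = 8000)
(-1098/(-7 - 133) + Z) + 317102 = (-1098/(-7 - 133) + 8000) + 317102 = (-1098/(-140) + 8000) + 317102 = (-1098*(-1/140) + 8000) + 317102 = (549/70 + 8000) + 317102 = 560549/70 + 317102 = 22757689/70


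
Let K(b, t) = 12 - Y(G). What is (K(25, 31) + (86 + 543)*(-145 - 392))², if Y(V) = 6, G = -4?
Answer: 114086546289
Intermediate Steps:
K(b, t) = 6 (K(b, t) = 12 - 1*6 = 12 - 6 = 6)
(K(25, 31) + (86 + 543)*(-145 - 392))² = (6 + (86 + 543)*(-145 - 392))² = (6 + 629*(-537))² = (6 - 337773)² = (-337767)² = 114086546289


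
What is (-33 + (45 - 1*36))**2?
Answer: 576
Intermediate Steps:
(-33 + (45 - 1*36))**2 = (-33 + (45 - 36))**2 = (-33 + 9)**2 = (-24)**2 = 576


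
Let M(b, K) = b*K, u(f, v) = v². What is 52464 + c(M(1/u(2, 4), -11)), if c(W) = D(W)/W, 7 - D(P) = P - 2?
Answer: 576949/11 ≈ 52450.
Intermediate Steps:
D(P) = 9 - P (D(P) = 7 - (P - 2) = 7 - (-2 + P) = 7 + (2 - P) = 9 - P)
M(b, K) = K*b
c(W) = (9 - W)/W
52464 + c(M(1/u(2, 4), -11)) = 52464 + (9 - (-11)/(4²))/((-11/(4²))) = 52464 + (9 - (-11)/16)/((-11/16)) = 52464 + (9 - (-11)/16)/((-11*1/16)) = 52464 + (9 - 1*(-11/16))/(-11/16) = 52464 - 16*(9 + 11/16)/11 = 52464 - 16/11*155/16 = 52464 - 155/11 = 576949/11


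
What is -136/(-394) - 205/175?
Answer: -5697/6895 ≈ -0.82625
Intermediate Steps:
-136/(-394) - 205/175 = -136*(-1/394) - 205*1/175 = 68/197 - 41/35 = -5697/6895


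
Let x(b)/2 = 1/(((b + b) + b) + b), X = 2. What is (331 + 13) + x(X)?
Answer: 1377/4 ≈ 344.25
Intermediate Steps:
x(b) = 1/(2*b) (x(b) = 2/(((b + b) + b) + b) = 2/((2*b + b) + b) = 2/(3*b + b) = 2/((4*b)) = 2*(1/(4*b)) = 1/(2*b))
(331 + 13) + x(X) = (331 + 13) + (½)/2 = 344 + (½)*(½) = 344 + ¼ = 1377/4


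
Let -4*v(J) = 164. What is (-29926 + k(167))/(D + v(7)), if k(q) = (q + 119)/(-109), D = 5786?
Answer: -652444/125241 ≈ -5.2095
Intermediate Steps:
v(J) = -41 (v(J) = -¼*164 = -41)
k(q) = -119/109 - q/109 (k(q) = -(119 + q)/109 = -119/109 - q/109)
(-29926 + k(167))/(D + v(7)) = (-29926 + (-119/109 - 1/109*167))/(5786 - 41) = (-29926 + (-119/109 - 167/109))/5745 = (-29926 - 286/109)*(1/5745) = -3262220/109*1/5745 = -652444/125241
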